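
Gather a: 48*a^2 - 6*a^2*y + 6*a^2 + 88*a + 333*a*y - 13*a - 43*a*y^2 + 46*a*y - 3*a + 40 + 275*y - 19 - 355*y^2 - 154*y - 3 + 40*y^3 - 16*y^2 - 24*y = a^2*(54 - 6*y) + a*(-43*y^2 + 379*y + 72) + 40*y^3 - 371*y^2 + 97*y + 18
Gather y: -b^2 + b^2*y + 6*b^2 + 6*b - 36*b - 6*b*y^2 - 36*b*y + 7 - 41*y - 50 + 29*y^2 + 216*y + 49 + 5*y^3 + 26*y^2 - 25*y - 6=5*b^2 - 30*b + 5*y^3 + y^2*(55 - 6*b) + y*(b^2 - 36*b + 150)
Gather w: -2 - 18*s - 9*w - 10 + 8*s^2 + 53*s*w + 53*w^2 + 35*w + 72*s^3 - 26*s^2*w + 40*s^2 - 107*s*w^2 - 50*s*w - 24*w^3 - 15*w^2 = 72*s^3 + 48*s^2 - 18*s - 24*w^3 + w^2*(38 - 107*s) + w*(-26*s^2 + 3*s + 26) - 12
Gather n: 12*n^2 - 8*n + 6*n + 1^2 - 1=12*n^2 - 2*n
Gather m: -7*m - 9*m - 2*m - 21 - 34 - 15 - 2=-18*m - 72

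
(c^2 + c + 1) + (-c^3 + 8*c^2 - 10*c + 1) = -c^3 + 9*c^2 - 9*c + 2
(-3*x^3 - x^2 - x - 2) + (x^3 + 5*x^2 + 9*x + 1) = -2*x^3 + 4*x^2 + 8*x - 1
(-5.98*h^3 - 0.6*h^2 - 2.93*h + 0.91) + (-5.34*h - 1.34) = -5.98*h^3 - 0.6*h^2 - 8.27*h - 0.43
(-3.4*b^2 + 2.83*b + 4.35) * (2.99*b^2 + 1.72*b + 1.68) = -10.166*b^4 + 2.6137*b^3 + 12.1621*b^2 + 12.2364*b + 7.308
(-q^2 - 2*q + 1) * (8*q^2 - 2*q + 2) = -8*q^4 - 14*q^3 + 10*q^2 - 6*q + 2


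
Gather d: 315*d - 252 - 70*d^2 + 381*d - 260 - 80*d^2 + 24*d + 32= -150*d^2 + 720*d - 480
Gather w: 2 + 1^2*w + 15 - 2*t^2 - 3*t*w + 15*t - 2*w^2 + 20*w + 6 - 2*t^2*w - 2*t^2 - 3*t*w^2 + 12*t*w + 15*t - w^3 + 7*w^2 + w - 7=-4*t^2 + 30*t - w^3 + w^2*(5 - 3*t) + w*(-2*t^2 + 9*t + 22) + 16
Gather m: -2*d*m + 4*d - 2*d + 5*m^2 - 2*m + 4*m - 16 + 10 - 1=2*d + 5*m^2 + m*(2 - 2*d) - 7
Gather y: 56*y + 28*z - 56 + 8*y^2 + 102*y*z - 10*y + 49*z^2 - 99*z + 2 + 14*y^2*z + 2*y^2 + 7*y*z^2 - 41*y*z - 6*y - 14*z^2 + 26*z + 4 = y^2*(14*z + 10) + y*(7*z^2 + 61*z + 40) + 35*z^2 - 45*z - 50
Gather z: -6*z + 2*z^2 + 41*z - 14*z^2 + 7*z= -12*z^2 + 42*z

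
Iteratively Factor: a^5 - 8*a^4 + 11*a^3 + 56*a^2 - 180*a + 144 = (a - 4)*(a^4 - 4*a^3 - 5*a^2 + 36*a - 36) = (a - 4)*(a - 2)*(a^3 - 2*a^2 - 9*a + 18) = (a - 4)*(a - 3)*(a - 2)*(a^2 + a - 6) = (a - 4)*(a - 3)*(a - 2)^2*(a + 3)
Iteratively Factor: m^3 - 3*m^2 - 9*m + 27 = (m - 3)*(m^2 - 9) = (m - 3)*(m + 3)*(m - 3)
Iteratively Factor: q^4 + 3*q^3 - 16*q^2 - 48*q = (q - 4)*(q^3 + 7*q^2 + 12*q) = (q - 4)*(q + 3)*(q^2 + 4*q) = (q - 4)*(q + 3)*(q + 4)*(q)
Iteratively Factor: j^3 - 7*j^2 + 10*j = (j - 5)*(j^2 - 2*j) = (j - 5)*(j - 2)*(j)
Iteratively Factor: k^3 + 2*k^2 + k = (k + 1)*(k^2 + k) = k*(k + 1)*(k + 1)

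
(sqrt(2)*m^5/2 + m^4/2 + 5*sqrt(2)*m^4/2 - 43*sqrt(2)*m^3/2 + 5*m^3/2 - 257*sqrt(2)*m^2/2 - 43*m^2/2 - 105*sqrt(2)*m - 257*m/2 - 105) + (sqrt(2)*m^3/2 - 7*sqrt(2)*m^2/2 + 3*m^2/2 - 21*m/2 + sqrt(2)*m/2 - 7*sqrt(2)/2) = sqrt(2)*m^5/2 + m^4/2 + 5*sqrt(2)*m^4/2 - 21*sqrt(2)*m^3 + 5*m^3/2 - 132*sqrt(2)*m^2 - 20*m^2 - 209*sqrt(2)*m/2 - 139*m - 105 - 7*sqrt(2)/2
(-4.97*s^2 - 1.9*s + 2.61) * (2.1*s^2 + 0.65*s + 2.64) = -10.437*s^4 - 7.2205*s^3 - 8.8748*s^2 - 3.3195*s + 6.8904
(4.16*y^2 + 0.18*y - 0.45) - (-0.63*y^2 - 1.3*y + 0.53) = 4.79*y^2 + 1.48*y - 0.98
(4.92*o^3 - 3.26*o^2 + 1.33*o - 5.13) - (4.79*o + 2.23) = 4.92*o^3 - 3.26*o^2 - 3.46*o - 7.36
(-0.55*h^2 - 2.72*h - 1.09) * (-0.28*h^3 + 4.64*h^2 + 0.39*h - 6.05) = 0.154*h^5 - 1.7904*h^4 - 12.5301*h^3 - 2.7909*h^2 + 16.0309*h + 6.5945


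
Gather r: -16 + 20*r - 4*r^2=-4*r^2 + 20*r - 16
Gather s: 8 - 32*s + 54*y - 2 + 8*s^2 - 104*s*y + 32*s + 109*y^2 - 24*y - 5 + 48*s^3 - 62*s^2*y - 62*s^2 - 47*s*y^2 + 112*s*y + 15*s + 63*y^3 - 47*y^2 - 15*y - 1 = 48*s^3 + s^2*(-62*y - 54) + s*(-47*y^2 + 8*y + 15) + 63*y^3 + 62*y^2 + 15*y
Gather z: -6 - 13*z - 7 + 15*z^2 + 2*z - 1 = 15*z^2 - 11*z - 14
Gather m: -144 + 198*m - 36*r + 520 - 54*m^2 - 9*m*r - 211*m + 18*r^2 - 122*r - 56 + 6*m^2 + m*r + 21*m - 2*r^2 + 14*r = -48*m^2 + m*(8 - 8*r) + 16*r^2 - 144*r + 320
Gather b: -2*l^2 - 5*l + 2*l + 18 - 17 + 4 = -2*l^2 - 3*l + 5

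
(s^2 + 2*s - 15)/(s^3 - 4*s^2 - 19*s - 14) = (-s^2 - 2*s + 15)/(-s^3 + 4*s^2 + 19*s + 14)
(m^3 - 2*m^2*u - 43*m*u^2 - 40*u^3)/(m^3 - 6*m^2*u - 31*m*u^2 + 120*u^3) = (-m - u)/(-m + 3*u)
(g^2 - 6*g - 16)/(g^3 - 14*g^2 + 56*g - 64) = (g + 2)/(g^2 - 6*g + 8)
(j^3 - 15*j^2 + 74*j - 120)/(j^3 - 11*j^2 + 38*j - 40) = (j - 6)/(j - 2)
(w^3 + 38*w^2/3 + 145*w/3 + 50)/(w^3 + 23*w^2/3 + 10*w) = (w + 5)/w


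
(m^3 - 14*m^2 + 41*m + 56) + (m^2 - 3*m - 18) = m^3 - 13*m^2 + 38*m + 38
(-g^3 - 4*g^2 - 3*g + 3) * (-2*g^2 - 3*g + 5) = 2*g^5 + 11*g^4 + 13*g^3 - 17*g^2 - 24*g + 15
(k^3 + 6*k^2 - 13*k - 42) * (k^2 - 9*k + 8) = k^5 - 3*k^4 - 59*k^3 + 123*k^2 + 274*k - 336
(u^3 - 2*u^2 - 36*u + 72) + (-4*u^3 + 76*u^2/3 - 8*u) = -3*u^3 + 70*u^2/3 - 44*u + 72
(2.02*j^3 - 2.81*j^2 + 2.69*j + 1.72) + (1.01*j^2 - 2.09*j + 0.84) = 2.02*j^3 - 1.8*j^2 + 0.6*j + 2.56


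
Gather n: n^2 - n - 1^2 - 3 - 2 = n^2 - n - 6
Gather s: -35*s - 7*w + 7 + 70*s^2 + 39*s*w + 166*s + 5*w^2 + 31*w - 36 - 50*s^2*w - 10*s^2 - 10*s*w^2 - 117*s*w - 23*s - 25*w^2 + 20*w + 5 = s^2*(60 - 50*w) + s*(-10*w^2 - 78*w + 108) - 20*w^2 + 44*w - 24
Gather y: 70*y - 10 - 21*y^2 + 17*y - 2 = -21*y^2 + 87*y - 12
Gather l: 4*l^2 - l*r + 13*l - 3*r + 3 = 4*l^2 + l*(13 - r) - 3*r + 3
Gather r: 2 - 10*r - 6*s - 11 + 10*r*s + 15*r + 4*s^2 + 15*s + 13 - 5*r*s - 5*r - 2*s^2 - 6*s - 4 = 5*r*s + 2*s^2 + 3*s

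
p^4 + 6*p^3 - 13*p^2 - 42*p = p*(p - 3)*(p + 2)*(p + 7)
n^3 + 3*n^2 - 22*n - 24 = (n - 4)*(n + 1)*(n + 6)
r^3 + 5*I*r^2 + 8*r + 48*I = (r - 3*I)*(r + 4*I)^2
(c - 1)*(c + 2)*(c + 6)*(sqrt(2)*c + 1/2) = sqrt(2)*c^4 + c^3/2 + 7*sqrt(2)*c^3 + 7*c^2/2 + 4*sqrt(2)*c^2 - 12*sqrt(2)*c + 2*c - 6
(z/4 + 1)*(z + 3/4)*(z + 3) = z^3/4 + 31*z^2/16 + 69*z/16 + 9/4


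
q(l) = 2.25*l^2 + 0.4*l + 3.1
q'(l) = 4.5*l + 0.4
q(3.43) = 30.94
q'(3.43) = 15.84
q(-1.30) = 6.38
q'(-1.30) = -5.45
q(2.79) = 21.73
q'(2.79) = 12.96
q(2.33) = 16.25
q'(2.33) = 10.88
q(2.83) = 22.25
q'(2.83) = 13.14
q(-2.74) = 18.90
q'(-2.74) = -11.93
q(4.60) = 52.55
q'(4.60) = 21.10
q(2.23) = 15.18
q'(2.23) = 10.44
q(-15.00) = 503.35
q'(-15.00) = -67.10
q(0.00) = 3.10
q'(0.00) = 0.40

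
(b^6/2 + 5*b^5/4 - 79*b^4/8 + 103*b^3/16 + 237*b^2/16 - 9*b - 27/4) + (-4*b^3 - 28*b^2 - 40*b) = b^6/2 + 5*b^5/4 - 79*b^4/8 + 39*b^3/16 - 211*b^2/16 - 49*b - 27/4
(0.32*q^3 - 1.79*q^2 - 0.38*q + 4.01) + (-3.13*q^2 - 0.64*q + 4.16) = 0.32*q^3 - 4.92*q^2 - 1.02*q + 8.17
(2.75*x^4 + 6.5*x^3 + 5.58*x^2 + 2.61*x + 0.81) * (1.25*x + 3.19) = 3.4375*x^5 + 16.8975*x^4 + 27.71*x^3 + 21.0627*x^2 + 9.3384*x + 2.5839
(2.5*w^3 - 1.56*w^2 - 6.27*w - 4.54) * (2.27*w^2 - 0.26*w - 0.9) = 5.675*w^5 - 4.1912*w^4 - 16.0773*w^3 - 7.2716*w^2 + 6.8234*w + 4.086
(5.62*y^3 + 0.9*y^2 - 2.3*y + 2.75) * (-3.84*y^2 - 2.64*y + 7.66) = -21.5808*y^5 - 18.2928*y^4 + 49.5052*y^3 + 2.406*y^2 - 24.878*y + 21.065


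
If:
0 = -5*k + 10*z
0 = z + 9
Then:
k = -18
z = -9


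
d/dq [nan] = 0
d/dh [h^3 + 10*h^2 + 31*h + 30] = 3*h^2 + 20*h + 31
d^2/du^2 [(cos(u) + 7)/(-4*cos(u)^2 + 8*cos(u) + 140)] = (-9*sin(u)^4*cos(u) - 30*sin(u)^4 + 956*sin(u)^2 - 733*cos(u) - 87*cos(3*u)/2 + cos(5*u)/2 - 520)/(4*(sin(u)^2 + 2*cos(u) + 34)^3)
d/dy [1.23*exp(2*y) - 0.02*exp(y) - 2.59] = (2.46*exp(y) - 0.02)*exp(y)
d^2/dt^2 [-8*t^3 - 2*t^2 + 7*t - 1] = -48*t - 4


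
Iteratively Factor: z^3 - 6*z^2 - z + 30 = (z - 3)*(z^2 - 3*z - 10) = (z - 5)*(z - 3)*(z + 2)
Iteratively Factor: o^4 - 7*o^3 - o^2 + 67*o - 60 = (o - 5)*(o^3 - 2*o^2 - 11*o + 12) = (o - 5)*(o - 1)*(o^2 - o - 12) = (o - 5)*(o - 4)*(o - 1)*(o + 3)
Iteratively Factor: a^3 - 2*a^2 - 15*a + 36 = (a - 3)*(a^2 + a - 12) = (a - 3)*(a + 4)*(a - 3)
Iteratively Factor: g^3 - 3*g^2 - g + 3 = (g - 1)*(g^2 - 2*g - 3) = (g - 3)*(g - 1)*(g + 1)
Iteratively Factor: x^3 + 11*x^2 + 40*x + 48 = (x + 3)*(x^2 + 8*x + 16) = (x + 3)*(x + 4)*(x + 4)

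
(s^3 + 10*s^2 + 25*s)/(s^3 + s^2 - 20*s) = (s + 5)/(s - 4)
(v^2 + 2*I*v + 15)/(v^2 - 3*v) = (v^2 + 2*I*v + 15)/(v*(v - 3))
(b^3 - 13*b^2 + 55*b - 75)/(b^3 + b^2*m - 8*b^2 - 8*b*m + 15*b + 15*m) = (b - 5)/(b + m)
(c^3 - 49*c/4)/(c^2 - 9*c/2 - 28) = c*(2*c - 7)/(2*(c - 8))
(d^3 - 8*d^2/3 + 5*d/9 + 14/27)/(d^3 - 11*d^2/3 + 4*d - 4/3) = (d^2 - 2*d - 7/9)/(d^2 - 3*d + 2)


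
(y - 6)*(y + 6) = y^2 - 36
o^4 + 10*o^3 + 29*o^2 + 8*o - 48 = (o - 1)*(o + 3)*(o + 4)^2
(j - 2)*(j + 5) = j^2 + 3*j - 10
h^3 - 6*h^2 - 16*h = h*(h - 8)*(h + 2)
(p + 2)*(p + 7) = p^2 + 9*p + 14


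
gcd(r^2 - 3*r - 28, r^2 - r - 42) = r - 7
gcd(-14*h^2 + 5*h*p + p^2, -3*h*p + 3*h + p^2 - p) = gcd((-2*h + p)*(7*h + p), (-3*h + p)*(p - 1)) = 1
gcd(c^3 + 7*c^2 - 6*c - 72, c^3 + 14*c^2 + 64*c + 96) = c^2 + 10*c + 24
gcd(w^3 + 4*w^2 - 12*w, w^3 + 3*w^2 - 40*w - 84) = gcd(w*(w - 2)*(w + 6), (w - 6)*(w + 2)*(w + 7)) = 1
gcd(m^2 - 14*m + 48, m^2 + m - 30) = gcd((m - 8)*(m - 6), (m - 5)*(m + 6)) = 1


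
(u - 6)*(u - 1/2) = u^2 - 13*u/2 + 3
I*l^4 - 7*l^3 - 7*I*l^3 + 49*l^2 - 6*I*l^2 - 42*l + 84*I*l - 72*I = (l - 6)*(l + 3*I)*(l + 4*I)*(I*l - I)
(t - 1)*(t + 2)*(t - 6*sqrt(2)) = t^3 - 6*sqrt(2)*t^2 + t^2 - 6*sqrt(2)*t - 2*t + 12*sqrt(2)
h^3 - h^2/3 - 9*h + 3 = (h - 3)*(h - 1/3)*(h + 3)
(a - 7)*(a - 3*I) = a^2 - 7*a - 3*I*a + 21*I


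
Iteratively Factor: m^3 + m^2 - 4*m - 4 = (m + 2)*(m^2 - m - 2) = (m + 1)*(m + 2)*(m - 2)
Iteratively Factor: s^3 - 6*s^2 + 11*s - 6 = (s - 2)*(s^2 - 4*s + 3) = (s - 3)*(s - 2)*(s - 1)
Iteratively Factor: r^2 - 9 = (r - 3)*(r + 3)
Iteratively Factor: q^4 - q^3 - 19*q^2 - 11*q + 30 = (q - 5)*(q^3 + 4*q^2 + q - 6) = (q - 5)*(q - 1)*(q^2 + 5*q + 6) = (q - 5)*(q - 1)*(q + 2)*(q + 3)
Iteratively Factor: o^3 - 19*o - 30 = (o + 3)*(o^2 - 3*o - 10) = (o - 5)*(o + 3)*(o + 2)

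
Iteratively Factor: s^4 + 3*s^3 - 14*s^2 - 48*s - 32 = (s + 4)*(s^3 - s^2 - 10*s - 8) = (s - 4)*(s + 4)*(s^2 + 3*s + 2) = (s - 4)*(s + 2)*(s + 4)*(s + 1)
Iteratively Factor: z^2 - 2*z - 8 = (z - 4)*(z + 2)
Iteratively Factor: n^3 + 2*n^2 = (n + 2)*(n^2) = n*(n + 2)*(n)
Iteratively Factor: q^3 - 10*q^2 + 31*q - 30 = (q - 3)*(q^2 - 7*q + 10) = (q - 5)*(q - 3)*(q - 2)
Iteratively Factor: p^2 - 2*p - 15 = (p + 3)*(p - 5)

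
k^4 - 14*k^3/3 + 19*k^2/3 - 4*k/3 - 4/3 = (k - 2)^2*(k - 1)*(k + 1/3)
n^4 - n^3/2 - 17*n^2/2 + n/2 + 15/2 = (n - 3)*(n - 1)*(n + 1)*(n + 5/2)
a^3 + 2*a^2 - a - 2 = (a - 1)*(a + 1)*(a + 2)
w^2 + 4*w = w*(w + 4)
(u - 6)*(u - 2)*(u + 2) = u^3 - 6*u^2 - 4*u + 24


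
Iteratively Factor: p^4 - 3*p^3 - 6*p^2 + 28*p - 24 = (p - 2)*(p^3 - p^2 - 8*p + 12) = (p - 2)*(p + 3)*(p^2 - 4*p + 4) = (p - 2)^2*(p + 3)*(p - 2)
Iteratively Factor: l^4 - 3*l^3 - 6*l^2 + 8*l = (l - 1)*(l^3 - 2*l^2 - 8*l) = (l - 1)*(l + 2)*(l^2 - 4*l) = (l - 4)*(l - 1)*(l + 2)*(l)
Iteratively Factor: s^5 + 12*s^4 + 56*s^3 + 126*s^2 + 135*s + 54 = (s + 3)*(s^4 + 9*s^3 + 29*s^2 + 39*s + 18) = (s + 3)^2*(s^3 + 6*s^2 + 11*s + 6) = (s + 2)*(s + 3)^2*(s^2 + 4*s + 3) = (s + 1)*(s + 2)*(s + 3)^2*(s + 3)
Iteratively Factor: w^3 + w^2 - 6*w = (w - 2)*(w^2 + 3*w) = (w - 2)*(w + 3)*(w)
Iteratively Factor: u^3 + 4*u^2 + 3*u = (u + 1)*(u^2 + 3*u) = u*(u + 1)*(u + 3)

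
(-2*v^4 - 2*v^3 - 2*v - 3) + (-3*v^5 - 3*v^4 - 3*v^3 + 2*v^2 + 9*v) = -3*v^5 - 5*v^4 - 5*v^3 + 2*v^2 + 7*v - 3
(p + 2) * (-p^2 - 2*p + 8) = -p^3 - 4*p^2 + 4*p + 16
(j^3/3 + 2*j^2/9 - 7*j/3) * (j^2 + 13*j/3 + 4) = j^5/3 + 5*j^4/3 - j^3/27 - 83*j^2/9 - 28*j/3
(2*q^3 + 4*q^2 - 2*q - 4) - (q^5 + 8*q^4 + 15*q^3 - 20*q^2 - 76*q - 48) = -q^5 - 8*q^4 - 13*q^3 + 24*q^2 + 74*q + 44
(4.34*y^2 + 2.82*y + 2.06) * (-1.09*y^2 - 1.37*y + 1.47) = -4.7306*y^4 - 9.0196*y^3 + 0.270999999999999*y^2 + 1.3232*y + 3.0282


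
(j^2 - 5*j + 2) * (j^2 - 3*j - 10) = j^4 - 8*j^3 + 7*j^2 + 44*j - 20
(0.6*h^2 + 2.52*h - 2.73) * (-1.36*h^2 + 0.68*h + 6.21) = -0.816*h^4 - 3.0192*h^3 + 9.1524*h^2 + 13.7928*h - 16.9533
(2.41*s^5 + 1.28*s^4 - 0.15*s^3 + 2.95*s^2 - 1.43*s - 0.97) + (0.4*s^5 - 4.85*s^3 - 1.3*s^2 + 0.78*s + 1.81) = 2.81*s^5 + 1.28*s^4 - 5.0*s^3 + 1.65*s^2 - 0.65*s + 0.84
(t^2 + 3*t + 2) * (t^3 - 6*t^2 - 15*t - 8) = t^5 - 3*t^4 - 31*t^3 - 65*t^2 - 54*t - 16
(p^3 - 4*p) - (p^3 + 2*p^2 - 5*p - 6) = -2*p^2 + p + 6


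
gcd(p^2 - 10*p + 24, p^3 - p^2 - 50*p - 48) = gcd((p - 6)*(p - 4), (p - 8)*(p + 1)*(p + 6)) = 1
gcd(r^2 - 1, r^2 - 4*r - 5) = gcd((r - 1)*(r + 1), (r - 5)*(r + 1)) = r + 1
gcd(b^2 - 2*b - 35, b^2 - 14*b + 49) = b - 7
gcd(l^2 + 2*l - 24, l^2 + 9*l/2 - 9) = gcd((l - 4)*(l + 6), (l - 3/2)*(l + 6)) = l + 6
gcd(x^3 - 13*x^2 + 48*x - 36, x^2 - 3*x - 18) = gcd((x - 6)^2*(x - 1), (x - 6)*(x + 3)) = x - 6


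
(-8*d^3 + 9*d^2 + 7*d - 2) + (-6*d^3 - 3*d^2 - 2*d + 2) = -14*d^3 + 6*d^2 + 5*d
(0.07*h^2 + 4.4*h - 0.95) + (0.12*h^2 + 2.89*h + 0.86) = 0.19*h^2 + 7.29*h - 0.09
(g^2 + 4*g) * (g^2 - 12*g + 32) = g^4 - 8*g^3 - 16*g^2 + 128*g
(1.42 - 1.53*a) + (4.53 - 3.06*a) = 5.95 - 4.59*a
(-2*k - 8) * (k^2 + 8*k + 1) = -2*k^3 - 24*k^2 - 66*k - 8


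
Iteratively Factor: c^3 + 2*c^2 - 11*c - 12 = (c - 3)*(c^2 + 5*c + 4) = (c - 3)*(c + 4)*(c + 1)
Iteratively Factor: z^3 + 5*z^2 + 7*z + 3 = (z + 3)*(z^2 + 2*z + 1) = (z + 1)*(z + 3)*(z + 1)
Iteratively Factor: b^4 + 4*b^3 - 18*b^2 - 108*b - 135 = (b + 3)*(b^3 + b^2 - 21*b - 45) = (b - 5)*(b + 3)*(b^2 + 6*b + 9) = (b - 5)*(b + 3)^2*(b + 3)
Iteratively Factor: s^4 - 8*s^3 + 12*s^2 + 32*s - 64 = (s + 2)*(s^3 - 10*s^2 + 32*s - 32) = (s - 4)*(s + 2)*(s^2 - 6*s + 8) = (s - 4)*(s - 2)*(s + 2)*(s - 4)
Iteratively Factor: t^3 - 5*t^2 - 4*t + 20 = (t + 2)*(t^2 - 7*t + 10) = (t - 2)*(t + 2)*(t - 5)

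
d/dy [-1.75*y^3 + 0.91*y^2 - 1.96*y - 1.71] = -5.25*y^2 + 1.82*y - 1.96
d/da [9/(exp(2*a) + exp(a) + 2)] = (-18*exp(a) - 9)*exp(a)/(exp(2*a) + exp(a) + 2)^2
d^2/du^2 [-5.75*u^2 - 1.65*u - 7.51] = -11.5000000000000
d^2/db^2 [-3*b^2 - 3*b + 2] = -6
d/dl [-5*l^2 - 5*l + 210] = -10*l - 5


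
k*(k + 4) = k^2 + 4*k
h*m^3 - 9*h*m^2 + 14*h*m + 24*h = (m - 6)*(m - 4)*(h*m + h)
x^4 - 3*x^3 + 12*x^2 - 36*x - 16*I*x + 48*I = (x - 3)*(x - 2*I)^2*(x + 4*I)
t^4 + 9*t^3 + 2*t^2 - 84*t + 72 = (t - 2)*(t - 1)*(t + 6)^2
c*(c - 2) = c^2 - 2*c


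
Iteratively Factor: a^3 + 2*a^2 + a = (a + 1)*(a^2 + a) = a*(a + 1)*(a + 1)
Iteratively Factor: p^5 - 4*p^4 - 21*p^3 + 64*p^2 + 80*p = (p)*(p^4 - 4*p^3 - 21*p^2 + 64*p + 80) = p*(p - 5)*(p^3 + p^2 - 16*p - 16) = p*(p - 5)*(p - 4)*(p^2 + 5*p + 4) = p*(p - 5)*(p - 4)*(p + 1)*(p + 4)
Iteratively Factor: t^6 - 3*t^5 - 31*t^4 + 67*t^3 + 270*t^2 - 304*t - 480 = (t - 2)*(t^5 - t^4 - 33*t^3 + t^2 + 272*t + 240) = (t - 4)*(t - 2)*(t^4 + 3*t^3 - 21*t^2 - 83*t - 60) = (t - 4)*(t - 2)*(t + 4)*(t^3 - t^2 - 17*t - 15) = (t - 4)*(t - 2)*(t + 3)*(t + 4)*(t^2 - 4*t - 5) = (t - 4)*(t - 2)*(t + 1)*(t + 3)*(t + 4)*(t - 5)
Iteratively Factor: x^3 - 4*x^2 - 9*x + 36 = (x - 3)*(x^2 - x - 12) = (x - 4)*(x - 3)*(x + 3)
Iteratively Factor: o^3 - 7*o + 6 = (o + 3)*(o^2 - 3*o + 2) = (o - 1)*(o + 3)*(o - 2)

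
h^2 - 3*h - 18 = (h - 6)*(h + 3)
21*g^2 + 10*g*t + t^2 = (3*g + t)*(7*g + t)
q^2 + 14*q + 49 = (q + 7)^2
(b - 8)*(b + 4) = b^2 - 4*b - 32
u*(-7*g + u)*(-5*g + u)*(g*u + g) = 35*g^3*u^2 + 35*g^3*u - 12*g^2*u^3 - 12*g^2*u^2 + g*u^4 + g*u^3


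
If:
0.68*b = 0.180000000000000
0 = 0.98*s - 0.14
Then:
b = 0.26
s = 0.14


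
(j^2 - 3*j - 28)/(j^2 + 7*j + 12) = (j - 7)/(j + 3)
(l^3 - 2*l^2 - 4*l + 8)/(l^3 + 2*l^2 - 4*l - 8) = (l - 2)/(l + 2)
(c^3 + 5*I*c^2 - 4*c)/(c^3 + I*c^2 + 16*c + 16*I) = c/(c - 4*I)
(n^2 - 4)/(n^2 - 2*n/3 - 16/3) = 3*(n - 2)/(3*n - 8)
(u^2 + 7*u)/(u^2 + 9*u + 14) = u/(u + 2)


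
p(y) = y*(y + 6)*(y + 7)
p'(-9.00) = 51.00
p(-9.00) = -54.00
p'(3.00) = 147.00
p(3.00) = 270.00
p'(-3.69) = -13.09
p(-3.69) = -28.21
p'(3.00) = 147.00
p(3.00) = 270.00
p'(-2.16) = -0.16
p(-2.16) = -40.14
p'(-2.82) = -7.46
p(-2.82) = -37.48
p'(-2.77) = -7.00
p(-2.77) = -37.85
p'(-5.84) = -7.52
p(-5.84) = -1.08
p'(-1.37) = 12.01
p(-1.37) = -35.71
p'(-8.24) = 31.45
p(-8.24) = -22.89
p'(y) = y*(y + 6) + y*(y + 7) + (y + 6)*(y + 7)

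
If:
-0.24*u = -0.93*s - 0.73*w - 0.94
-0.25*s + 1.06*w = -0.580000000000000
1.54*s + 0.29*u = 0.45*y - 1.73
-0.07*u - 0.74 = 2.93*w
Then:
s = 0.70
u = 5.45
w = -0.38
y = 9.74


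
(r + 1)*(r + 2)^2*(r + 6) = r^4 + 11*r^3 + 38*r^2 + 52*r + 24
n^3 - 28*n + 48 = (n - 4)*(n - 2)*(n + 6)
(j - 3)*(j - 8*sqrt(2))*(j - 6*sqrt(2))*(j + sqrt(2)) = j^4 - 13*sqrt(2)*j^3 - 3*j^3 + 39*sqrt(2)*j^2 + 68*j^2 - 204*j + 96*sqrt(2)*j - 288*sqrt(2)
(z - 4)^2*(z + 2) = z^3 - 6*z^2 + 32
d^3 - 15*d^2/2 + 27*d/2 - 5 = (d - 5)*(d - 2)*(d - 1/2)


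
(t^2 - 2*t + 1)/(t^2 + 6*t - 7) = (t - 1)/(t + 7)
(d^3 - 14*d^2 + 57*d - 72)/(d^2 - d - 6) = (d^2 - 11*d + 24)/(d + 2)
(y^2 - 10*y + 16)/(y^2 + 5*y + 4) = (y^2 - 10*y + 16)/(y^2 + 5*y + 4)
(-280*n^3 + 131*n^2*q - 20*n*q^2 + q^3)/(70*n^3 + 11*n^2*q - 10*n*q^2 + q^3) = (-8*n + q)/(2*n + q)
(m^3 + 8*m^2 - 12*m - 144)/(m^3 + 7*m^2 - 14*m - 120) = (m + 6)/(m + 5)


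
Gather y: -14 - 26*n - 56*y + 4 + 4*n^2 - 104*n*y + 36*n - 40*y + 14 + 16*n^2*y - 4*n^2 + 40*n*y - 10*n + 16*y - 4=y*(16*n^2 - 64*n - 80)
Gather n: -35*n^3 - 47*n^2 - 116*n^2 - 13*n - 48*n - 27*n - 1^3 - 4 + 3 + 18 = -35*n^3 - 163*n^2 - 88*n + 16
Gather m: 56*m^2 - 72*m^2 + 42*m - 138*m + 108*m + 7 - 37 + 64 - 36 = -16*m^2 + 12*m - 2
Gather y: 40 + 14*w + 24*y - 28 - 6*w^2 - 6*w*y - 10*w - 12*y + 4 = -6*w^2 + 4*w + y*(12 - 6*w) + 16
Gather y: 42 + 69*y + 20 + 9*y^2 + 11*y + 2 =9*y^2 + 80*y + 64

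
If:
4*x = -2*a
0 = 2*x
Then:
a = 0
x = 0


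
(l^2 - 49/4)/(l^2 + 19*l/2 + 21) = (l - 7/2)/(l + 6)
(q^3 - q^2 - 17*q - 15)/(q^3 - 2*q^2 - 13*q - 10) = (q + 3)/(q + 2)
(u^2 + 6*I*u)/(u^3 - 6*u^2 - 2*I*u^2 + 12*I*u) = (u + 6*I)/(u^2 - 6*u - 2*I*u + 12*I)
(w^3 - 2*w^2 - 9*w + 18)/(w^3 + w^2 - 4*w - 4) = (w^2 - 9)/(w^2 + 3*w + 2)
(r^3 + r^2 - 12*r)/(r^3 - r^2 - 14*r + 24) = r/(r - 2)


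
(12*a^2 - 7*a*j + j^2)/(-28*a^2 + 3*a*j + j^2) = (-3*a + j)/(7*a + j)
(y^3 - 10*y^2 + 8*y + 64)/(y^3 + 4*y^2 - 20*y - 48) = (y - 8)/(y + 6)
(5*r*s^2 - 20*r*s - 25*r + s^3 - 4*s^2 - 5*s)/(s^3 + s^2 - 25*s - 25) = (5*r + s)/(s + 5)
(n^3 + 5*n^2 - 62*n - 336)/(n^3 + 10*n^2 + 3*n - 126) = (n - 8)/(n - 3)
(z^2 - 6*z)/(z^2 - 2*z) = (z - 6)/(z - 2)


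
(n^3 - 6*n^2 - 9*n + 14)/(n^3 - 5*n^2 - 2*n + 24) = (n^2 - 8*n + 7)/(n^2 - 7*n + 12)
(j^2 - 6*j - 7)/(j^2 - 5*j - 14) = (j + 1)/(j + 2)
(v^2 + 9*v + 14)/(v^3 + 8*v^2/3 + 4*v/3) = 3*(v + 7)/(v*(3*v + 2))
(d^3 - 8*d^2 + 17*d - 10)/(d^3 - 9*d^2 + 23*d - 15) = (d - 2)/(d - 3)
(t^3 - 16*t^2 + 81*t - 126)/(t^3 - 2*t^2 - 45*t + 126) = (t - 7)/(t + 7)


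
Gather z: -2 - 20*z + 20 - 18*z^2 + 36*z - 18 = -18*z^2 + 16*z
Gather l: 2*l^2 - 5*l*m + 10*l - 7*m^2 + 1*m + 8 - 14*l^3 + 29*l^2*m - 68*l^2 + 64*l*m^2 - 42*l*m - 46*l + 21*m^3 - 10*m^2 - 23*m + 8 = -14*l^3 + l^2*(29*m - 66) + l*(64*m^2 - 47*m - 36) + 21*m^3 - 17*m^2 - 22*m + 16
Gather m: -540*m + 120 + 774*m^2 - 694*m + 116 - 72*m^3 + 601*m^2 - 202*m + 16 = -72*m^3 + 1375*m^2 - 1436*m + 252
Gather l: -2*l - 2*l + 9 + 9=18 - 4*l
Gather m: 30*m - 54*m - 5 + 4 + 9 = 8 - 24*m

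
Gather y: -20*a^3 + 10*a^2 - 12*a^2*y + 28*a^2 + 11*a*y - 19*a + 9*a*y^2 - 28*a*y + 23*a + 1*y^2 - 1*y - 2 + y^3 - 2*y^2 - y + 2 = -20*a^3 + 38*a^2 + 4*a + y^3 + y^2*(9*a - 1) + y*(-12*a^2 - 17*a - 2)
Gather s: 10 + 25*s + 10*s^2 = 10*s^2 + 25*s + 10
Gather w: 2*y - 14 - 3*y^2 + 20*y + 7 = -3*y^2 + 22*y - 7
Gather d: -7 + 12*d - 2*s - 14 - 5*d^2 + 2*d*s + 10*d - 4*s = -5*d^2 + d*(2*s + 22) - 6*s - 21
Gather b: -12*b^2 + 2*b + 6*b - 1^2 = -12*b^2 + 8*b - 1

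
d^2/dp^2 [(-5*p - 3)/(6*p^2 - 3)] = 4*(-10*p^3 - 18*p^2 - 15*p - 3)/(3*(8*p^6 - 12*p^4 + 6*p^2 - 1))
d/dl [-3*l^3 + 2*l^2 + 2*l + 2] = -9*l^2 + 4*l + 2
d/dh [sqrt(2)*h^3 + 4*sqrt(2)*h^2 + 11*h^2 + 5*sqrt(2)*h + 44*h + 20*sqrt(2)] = 3*sqrt(2)*h^2 + 8*sqrt(2)*h + 22*h + 5*sqrt(2) + 44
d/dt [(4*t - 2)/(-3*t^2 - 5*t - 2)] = 6*(2*t^2 - 2*t - 3)/(9*t^4 + 30*t^3 + 37*t^2 + 20*t + 4)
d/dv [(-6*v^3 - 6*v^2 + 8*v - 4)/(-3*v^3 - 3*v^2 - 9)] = 2*(8*v^3 + 25*v^2 + 14*v - 12)/(3*(v^6 + 2*v^5 + v^4 + 6*v^3 + 6*v^2 + 9))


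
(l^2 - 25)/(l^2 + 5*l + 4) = (l^2 - 25)/(l^2 + 5*l + 4)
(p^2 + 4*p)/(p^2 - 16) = p/(p - 4)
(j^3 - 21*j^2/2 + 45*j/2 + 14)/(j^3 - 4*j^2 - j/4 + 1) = 2*(j - 7)/(2*j - 1)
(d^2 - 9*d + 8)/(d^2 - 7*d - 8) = (d - 1)/(d + 1)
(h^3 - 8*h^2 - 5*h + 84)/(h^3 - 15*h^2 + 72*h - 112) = (h + 3)/(h - 4)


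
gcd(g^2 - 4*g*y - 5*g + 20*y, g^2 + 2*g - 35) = g - 5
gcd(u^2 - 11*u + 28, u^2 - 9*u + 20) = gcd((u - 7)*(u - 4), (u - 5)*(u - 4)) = u - 4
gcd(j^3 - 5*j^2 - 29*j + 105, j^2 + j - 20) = j + 5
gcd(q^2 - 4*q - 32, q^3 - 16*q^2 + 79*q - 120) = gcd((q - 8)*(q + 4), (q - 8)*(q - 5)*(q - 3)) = q - 8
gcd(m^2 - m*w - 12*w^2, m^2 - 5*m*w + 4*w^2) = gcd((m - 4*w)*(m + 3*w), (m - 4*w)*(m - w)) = -m + 4*w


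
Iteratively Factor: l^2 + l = (l + 1)*(l)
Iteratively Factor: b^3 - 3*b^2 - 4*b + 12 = (b - 2)*(b^2 - b - 6) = (b - 2)*(b + 2)*(b - 3)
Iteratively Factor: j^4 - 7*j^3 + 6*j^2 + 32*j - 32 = (j + 2)*(j^3 - 9*j^2 + 24*j - 16) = (j - 1)*(j + 2)*(j^2 - 8*j + 16) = (j - 4)*(j - 1)*(j + 2)*(j - 4)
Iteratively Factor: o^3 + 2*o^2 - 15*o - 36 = (o + 3)*(o^2 - o - 12) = (o + 3)^2*(o - 4)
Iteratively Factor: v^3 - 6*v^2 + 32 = (v - 4)*(v^2 - 2*v - 8) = (v - 4)^2*(v + 2)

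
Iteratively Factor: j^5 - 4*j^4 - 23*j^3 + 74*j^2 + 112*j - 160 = (j + 4)*(j^4 - 8*j^3 + 9*j^2 + 38*j - 40) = (j - 5)*(j + 4)*(j^3 - 3*j^2 - 6*j + 8) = (j - 5)*(j + 2)*(j + 4)*(j^2 - 5*j + 4) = (j - 5)*(j - 4)*(j + 2)*(j + 4)*(j - 1)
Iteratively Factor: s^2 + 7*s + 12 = (s + 3)*(s + 4)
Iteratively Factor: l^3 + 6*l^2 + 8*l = (l + 4)*(l^2 + 2*l) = l*(l + 4)*(l + 2)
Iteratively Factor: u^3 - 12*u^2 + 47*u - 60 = (u - 4)*(u^2 - 8*u + 15) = (u - 4)*(u - 3)*(u - 5)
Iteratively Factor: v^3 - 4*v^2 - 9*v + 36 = (v - 4)*(v^2 - 9) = (v - 4)*(v + 3)*(v - 3)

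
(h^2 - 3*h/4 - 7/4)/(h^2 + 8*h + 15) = (4*h^2 - 3*h - 7)/(4*(h^2 + 8*h + 15))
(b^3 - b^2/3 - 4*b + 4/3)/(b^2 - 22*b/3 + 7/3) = (b^2 - 4)/(b - 7)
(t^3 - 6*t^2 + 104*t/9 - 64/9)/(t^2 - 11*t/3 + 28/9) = (3*t^2 - 14*t + 16)/(3*t - 7)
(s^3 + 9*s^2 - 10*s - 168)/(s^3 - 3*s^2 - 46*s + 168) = (s + 6)/(s - 6)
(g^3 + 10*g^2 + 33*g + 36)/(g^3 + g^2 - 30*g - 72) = (g + 3)/(g - 6)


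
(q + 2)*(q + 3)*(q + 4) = q^3 + 9*q^2 + 26*q + 24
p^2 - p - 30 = (p - 6)*(p + 5)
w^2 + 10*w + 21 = (w + 3)*(w + 7)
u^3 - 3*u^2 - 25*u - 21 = (u - 7)*(u + 1)*(u + 3)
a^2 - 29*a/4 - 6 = (a - 8)*(a + 3/4)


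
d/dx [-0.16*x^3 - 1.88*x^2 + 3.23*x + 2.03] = -0.48*x^2 - 3.76*x + 3.23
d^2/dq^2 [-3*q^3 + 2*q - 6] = -18*q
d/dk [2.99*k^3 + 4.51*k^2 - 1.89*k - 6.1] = 8.97*k^2 + 9.02*k - 1.89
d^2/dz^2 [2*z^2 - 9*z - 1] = 4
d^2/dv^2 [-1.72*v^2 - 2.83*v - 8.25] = -3.44000000000000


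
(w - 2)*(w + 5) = w^2 + 3*w - 10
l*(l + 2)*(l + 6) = l^3 + 8*l^2 + 12*l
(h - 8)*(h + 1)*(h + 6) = h^3 - h^2 - 50*h - 48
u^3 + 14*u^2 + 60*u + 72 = (u + 2)*(u + 6)^2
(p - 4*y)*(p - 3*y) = p^2 - 7*p*y + 12*y^2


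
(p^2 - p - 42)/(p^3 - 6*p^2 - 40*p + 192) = (p - 7)/(p^2 - 12*p + 32)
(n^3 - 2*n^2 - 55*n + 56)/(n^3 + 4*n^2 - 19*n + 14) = (n - 8)/(n - 2)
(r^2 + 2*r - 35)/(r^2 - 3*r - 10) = (r + 7)/(r + 2)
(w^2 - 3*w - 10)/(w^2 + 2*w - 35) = (w + 2)/(w + 7)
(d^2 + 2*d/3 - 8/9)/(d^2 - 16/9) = (3*d - 2)/(3*d - 4)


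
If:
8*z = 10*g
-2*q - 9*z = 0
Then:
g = 4*z/5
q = -9*z/2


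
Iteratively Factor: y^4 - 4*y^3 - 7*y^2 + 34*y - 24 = (y - 2)*(y^3 - 2*y^2 - 11*y + 12) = (y - 4)*(y - 2)*(y^2 + 2*y - 3) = (y - 4)*(y - 2)*(y - 1)*(y + 3)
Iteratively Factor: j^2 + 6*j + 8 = (j + 4)*(j + 2)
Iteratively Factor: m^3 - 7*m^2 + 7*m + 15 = (m - 5)*(m^2 - 2*m - 3) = (m - 5)*(m + 1)*(m - 3)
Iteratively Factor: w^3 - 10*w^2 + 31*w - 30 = (w - 3)*(w^2 - 7*w + 10) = (w - 5)*(w - 3)*(w - 2)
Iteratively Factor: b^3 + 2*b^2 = (b + 2)*(b^2) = b*(b + 2)*(b)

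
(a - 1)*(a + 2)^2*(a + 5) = a^4 + 8*a^3 + 15*a^2 - 4*a - 20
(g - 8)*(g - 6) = g^2 - 14*g + 48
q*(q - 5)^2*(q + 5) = q^4 - 5*q^3 - 25*q^2 + 125*q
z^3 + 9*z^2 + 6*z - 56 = (z - 2)*(z + 4)*(z + 7)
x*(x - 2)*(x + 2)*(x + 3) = x^4 + 3*x^3 - 4*x^2 - 12*x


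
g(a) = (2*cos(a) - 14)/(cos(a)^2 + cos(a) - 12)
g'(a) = (2*sin(a)*cos(a) + sin(a))*(2*cos(a) - 14)/(cos(a)^2 + cos(a) - 12)^2 - 2*sin(a)/(cos(a)^2 + cos(a) - 12) = 2*(cos(a)^2 - 14*cos(a) + 5)*sin(a)/(cos(a)^2 + cos(a) - 12)^2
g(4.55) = 1.18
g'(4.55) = -0.10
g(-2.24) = 1.25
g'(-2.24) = -0.15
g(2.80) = 1.32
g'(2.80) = 0.09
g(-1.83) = 1.19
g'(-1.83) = -0.11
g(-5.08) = 1.15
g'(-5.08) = 0.00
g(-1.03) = 1.16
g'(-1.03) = 0.03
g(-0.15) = 1.20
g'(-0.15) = 0.02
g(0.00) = 1.20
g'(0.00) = 0.00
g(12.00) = 1.18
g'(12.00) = 0.06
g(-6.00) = 1.19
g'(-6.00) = -0.04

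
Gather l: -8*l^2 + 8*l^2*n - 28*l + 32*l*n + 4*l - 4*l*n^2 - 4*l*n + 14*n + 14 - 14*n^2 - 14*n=l^2*(8*n - 8) + l*(-4*n^2 + 28*n - 24) - 14*n^2 + 14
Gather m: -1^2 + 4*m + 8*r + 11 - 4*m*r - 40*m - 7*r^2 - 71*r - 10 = m*(-4*r - 36) - 7*r^2 - 63*r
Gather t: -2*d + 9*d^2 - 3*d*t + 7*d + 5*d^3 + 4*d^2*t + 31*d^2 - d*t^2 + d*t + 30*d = 5*d^3 + 40*d^2 - d*t^2 + 35*d + t*(4*d^2 - 2*d)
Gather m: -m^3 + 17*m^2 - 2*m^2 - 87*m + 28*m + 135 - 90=-m^3 + 15*m^2 - 59*m + 45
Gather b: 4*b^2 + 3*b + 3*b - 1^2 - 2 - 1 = 4*b^2 + 6*b - 4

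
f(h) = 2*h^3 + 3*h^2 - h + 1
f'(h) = 6*h^2 + 6*h - 1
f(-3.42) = -40.49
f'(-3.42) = 48.66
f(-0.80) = 2.70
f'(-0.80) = -1.96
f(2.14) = 32.20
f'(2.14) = 39.32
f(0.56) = 1.73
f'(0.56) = 4.24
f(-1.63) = 1.94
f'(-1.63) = 5.16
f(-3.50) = -44.50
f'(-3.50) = 51.50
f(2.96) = 76.19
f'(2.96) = 69.33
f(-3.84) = -64.17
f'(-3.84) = 64.43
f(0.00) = 1.00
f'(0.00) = -1.00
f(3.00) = 79.00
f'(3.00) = 71.00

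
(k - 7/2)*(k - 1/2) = k^2 - 4*k + 7/4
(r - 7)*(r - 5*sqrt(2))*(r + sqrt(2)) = r^3 - 7*r^2 - 4*sqrt(2)*r^2 - 10*r + 28*sqrt(2)*r + 70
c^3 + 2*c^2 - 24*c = c*(c - 4)*(c + 6)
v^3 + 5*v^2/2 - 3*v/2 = v*(v - 1/2)*(v + 3)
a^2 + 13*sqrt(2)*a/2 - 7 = (a - sqrt(2)/2)*(a + 7*sqrt(2))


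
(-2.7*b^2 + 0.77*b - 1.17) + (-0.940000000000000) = -2.7*b^2 + 0.77*b - 2.11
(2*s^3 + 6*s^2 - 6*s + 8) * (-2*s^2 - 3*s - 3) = -4*s^5 - 18*s^4 - 12*s^3 - 16*s^2 - 6*s - 24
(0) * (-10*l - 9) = 0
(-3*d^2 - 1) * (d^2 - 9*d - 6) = -3*d^4 + 27*d^3 + 17*d^2 + 9*d + 6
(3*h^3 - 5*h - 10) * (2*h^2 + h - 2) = 6*h^5 + 3*h^4 - 16*h^3 - 25*h^2 + 20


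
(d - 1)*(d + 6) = d^2 + 5*d - 6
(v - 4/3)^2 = v^2 - 8*v/3 + 16/9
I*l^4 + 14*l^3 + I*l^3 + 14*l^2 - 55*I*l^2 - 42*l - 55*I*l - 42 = (l - 7*I)*(l - 6*I)*(l - I)*(I*l + I)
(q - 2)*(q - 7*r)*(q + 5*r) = q^3 - 2*q^2*r - 2*q^2 - 35*q*r^2 + 4*q*r + 70*r^2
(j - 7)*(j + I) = j^2 - 7*j + I*j - 7*I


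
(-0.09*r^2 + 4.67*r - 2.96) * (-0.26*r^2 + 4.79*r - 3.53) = 0.0234*r^4 - 1.6453*r^3 + 23.4566*r^2 - 30.6635*r + 10.4488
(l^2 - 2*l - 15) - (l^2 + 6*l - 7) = -8*l - 8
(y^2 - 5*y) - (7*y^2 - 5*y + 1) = -6*y^2 - 1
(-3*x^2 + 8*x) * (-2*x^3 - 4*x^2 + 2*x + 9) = 6*x^5 - 4*x^4 - 38*x^3 - 11*x^2 + 72*x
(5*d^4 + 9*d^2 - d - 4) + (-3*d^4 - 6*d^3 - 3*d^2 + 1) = 2*d^4 - 6*d^3 + 6*d^2 - d - 3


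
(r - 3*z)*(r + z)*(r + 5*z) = r^3 + 3*r^2*z - 13*r*z^2 - 15*z^3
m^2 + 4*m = m*(m + 4)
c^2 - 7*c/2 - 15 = (c - 6)*(c + 5/2)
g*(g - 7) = g^2 - 7*g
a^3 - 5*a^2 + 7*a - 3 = (a - 3)*(a - 1)^2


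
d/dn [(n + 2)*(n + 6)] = 2*n + 8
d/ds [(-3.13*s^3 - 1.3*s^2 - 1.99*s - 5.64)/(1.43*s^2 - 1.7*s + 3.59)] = (-4.4759*s^4 + 10.642*s^3 - 28.6544*s^2 + 6.7964*s - 16.7321)/(2.0449*s^4 - 4.862*s^3 + 13.1574*s^2 - 12.206*s + 12.8881)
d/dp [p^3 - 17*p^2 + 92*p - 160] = 3*p^2 - 34*p + 92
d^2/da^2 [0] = 0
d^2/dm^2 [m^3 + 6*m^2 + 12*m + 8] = 6*m + 12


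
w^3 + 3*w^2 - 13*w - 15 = (w - 3)*(w + 1)*(w + 5)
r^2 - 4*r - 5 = (r - 5)*(r + 1)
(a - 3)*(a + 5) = a^2 + 2*a - 15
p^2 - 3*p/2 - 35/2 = (p - 5)*(p + 7/2)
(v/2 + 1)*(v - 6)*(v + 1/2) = v^3/2 - 7*v^2/4 - 7*v - 3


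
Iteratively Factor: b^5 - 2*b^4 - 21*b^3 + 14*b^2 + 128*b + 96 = (b - 4)*(b^4 + 2*b^3 - 13*b^2 - 38*b - 24) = (b - 4)*(b + 1)*(b^3 + b^2 - 14*b - 24) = (b - 4)*(b + 1)*(b + 3)*(b^2 - 2*b - 8) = (b - 4)^2*(b + 1)*(b + 3)*(b + 2)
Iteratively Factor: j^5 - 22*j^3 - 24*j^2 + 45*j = (j)*(j^4 - 22*j^2 - 24*j + 45) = j*(j - 1)*(j^3 + j^2 - 21*j - 45) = j*(j - 5)*(j - 1)*(j^2 + 6*j + 9) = j*(j - 5)*(j - 1)*(j + 3)*(j + 3)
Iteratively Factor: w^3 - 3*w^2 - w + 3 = (w + 1)*(w^2 - 4*w + 3) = (w - 1)*(w + 1)*(w - 3)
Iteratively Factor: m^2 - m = (m - 1)*(m)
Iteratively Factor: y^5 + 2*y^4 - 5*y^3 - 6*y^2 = (y)*(y^4 + 2*y^3 - 5*y^2 - 6*y) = y*(y + 1)*(y^3 + y^2 - 6*y) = y^2*(y + 1)*(y^2 + y - 6) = y^2*(y + 1)*(y + 3)*(y - 2)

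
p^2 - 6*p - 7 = (p - 7)*(p + 1)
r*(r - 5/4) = r^2 - 5*r/4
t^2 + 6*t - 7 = (t - 1)*(t + 7)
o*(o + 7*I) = o^2 + 7*I*o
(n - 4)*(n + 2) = n^2 - 2*n - 8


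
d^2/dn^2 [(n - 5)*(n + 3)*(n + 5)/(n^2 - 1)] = 48*(-n^3 - 9*n^2 - 3*n - 3)/(n^6 - 3*n^4 + 3*n^2 - 1)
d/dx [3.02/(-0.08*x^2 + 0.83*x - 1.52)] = (0.4832*x - 2.5066)/(0.08*x^2 - 0.83*x + 1.52)^2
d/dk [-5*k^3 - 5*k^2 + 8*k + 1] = -15*k^2 - 10*k + 8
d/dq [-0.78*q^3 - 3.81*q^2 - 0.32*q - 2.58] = -2.34*q^2 - 7.62*q - 0.32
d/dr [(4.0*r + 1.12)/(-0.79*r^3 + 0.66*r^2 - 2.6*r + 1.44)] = (6.32*r^3 + 0.0144000000000002*r^2 - 1.4784*r + 8.672)/(0.6241*r^6 - 1.0428*r^5 + 4.5436*r^4 - 5.7072*r^3 + 8.6608*r^2 - 7.488*r + 2.0736)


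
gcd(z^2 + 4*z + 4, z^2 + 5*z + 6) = z + 2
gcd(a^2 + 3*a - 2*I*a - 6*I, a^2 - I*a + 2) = a - 2*I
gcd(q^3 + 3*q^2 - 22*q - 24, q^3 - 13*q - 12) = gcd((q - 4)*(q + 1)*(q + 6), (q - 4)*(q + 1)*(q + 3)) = q^2 - 3*q - 4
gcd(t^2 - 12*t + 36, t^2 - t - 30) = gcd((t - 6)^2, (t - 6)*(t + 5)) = t - 6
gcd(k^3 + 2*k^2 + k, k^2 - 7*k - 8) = k + 1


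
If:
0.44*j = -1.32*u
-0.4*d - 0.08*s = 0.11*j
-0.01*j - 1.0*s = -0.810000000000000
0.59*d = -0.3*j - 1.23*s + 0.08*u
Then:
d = 1.44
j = -5.88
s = 0.87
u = 1.96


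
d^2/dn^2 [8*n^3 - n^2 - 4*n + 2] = 48*n - 2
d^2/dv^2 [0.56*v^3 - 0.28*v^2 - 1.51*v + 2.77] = 3.36*v - 0.56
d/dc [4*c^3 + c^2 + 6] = 2*c*(6*c + 1)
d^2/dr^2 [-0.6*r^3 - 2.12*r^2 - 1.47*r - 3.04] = -3.6*r - 4.24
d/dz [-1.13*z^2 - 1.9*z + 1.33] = -2.26*z - 1.9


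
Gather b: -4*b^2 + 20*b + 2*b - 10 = -4*b^2 + 22*b - 10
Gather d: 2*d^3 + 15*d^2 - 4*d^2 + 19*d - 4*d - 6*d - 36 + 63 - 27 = 2*d^3 + 11*d^2 + 9*d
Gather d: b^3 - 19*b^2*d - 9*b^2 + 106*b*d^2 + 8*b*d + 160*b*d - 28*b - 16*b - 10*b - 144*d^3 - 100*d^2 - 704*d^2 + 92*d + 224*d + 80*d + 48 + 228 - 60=b^3 - 9*b^2 - 54*b - 144*d^3 + d^2*(106*b - 804) + d*(-19*b^2 + 168*b + 396) + 216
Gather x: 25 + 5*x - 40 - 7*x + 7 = -2*x - 8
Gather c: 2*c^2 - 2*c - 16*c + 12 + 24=2*c^2 - 18*c + 36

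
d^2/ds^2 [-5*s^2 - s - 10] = -10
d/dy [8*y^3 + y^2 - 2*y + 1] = 24*y^2 + 2*y - 2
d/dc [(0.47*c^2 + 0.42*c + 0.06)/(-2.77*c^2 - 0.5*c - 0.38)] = (0.9284*c^2 - 0.0247999999999999*c - 0.1296)/(7.6729*c^4 + 2.77*c^3 + 2.3552*c^2 + 0.38*c + 0.1444)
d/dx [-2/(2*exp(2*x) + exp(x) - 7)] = (8*exp(x) + 2)*exp(x)/(2*exp(2*x) + exp(x) - 7)^2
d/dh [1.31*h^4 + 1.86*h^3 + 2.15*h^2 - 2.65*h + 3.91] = 5.24*h^3 + 5.58*h^2 + 4.3*h - 2.65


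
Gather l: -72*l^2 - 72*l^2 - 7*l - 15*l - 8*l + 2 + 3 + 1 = -144*l^2 - 30*l + 6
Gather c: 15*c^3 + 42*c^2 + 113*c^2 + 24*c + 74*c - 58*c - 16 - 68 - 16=15*c^3 + 155*c^2 + 40*c - 100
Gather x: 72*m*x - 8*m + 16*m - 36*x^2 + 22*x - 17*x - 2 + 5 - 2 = 8*m - 36*x^2 + x*(72*m + 5) + 1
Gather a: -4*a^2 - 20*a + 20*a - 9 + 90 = 81 - 4*a^2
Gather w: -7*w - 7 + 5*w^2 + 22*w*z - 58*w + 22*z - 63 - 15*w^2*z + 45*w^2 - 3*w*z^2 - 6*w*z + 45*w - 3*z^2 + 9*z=w^2*(50 - 15*z) + w*(-3*z^2 + 16*z - 20) - 3*z^2 + 31*z - 70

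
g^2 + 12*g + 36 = (g + 6)^2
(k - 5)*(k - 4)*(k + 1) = k^3 - 8*k^2 + 11*k + 20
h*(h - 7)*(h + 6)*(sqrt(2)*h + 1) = sqrt(2)*h^4 - sqrt(2)*h^3 + h^3 - 42*sqrt(2)*h^2 - h^2 - 42*h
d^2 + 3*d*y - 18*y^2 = (d - 3*y)*(d + 6*y)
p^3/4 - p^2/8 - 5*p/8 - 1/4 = (p/4 + 1/4)*(p - 2)*(p + 1/2)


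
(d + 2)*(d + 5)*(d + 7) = d^3 + 14*d^2 + 59*d + 70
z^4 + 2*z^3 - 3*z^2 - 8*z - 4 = (z - 2)*(z + 1)^2*(z + 2)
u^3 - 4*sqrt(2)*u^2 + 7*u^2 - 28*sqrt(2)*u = u*(u + 7)*(u - 4*sqrt(2))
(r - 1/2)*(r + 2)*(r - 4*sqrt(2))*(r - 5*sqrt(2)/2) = r^4 - 13*sqrt(2)*r^3/2 + 3*r^3/2 - 39*sqrt(2)*r^2/4 + 19*r^2 + 13*sqrt(2)*r/2 + 30*r - 20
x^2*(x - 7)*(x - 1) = x^4 - 8*x^3 + 7*x^2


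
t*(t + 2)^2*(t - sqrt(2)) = t^4 - sqrt(2)*t^3 + 4*t^3 - 4*sqrt(2)*t^2 + 4*t^2 - 4*sqrt(2)*t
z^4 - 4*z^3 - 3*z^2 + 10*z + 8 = (z - 4)*(z - 2)*(z + 1)^2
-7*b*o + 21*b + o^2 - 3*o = (-7*b + o)*(o - 3)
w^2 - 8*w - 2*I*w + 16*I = (w - 8)*(w - 2*I)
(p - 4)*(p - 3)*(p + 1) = p^3 - 6*p^2 + 5*p + 12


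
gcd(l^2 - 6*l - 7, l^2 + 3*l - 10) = 1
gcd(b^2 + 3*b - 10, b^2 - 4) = b - 2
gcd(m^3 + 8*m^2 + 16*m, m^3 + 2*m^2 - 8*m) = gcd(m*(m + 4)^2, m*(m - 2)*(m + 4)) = m^2 + 4*m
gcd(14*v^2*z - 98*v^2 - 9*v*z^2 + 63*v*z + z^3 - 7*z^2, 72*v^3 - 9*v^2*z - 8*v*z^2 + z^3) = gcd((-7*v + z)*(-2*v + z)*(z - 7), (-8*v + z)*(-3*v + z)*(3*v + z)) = 1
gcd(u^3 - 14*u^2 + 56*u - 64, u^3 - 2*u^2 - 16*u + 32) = u^2 - 6*u + 8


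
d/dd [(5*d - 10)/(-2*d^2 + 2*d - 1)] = 5*(2*d^2 - 8*d + 3)/(4*d^4 - 8*d^3 + 8*d^2 - 4*d + 1)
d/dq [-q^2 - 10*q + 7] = -2*q - 10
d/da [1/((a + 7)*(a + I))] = -(2*a + 7 + I)/((a + 7)^2*(a + I)^2)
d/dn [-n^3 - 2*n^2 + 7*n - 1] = -3*n^2 - 4*n + 7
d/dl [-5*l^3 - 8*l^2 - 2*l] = -15*l^2 - 16*l - 2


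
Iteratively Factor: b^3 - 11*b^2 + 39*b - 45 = (b - 5)*(b^2 - 6*b + 9) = (b - 5)*(b - 3)*(b - 3)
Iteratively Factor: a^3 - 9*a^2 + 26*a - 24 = (a - 3)*(a^2 - 6*a + 8) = (a - 4)*(a - 3)*(a - 2)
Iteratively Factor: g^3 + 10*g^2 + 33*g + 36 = (g + 4)*(g^2 + 6*g + 9) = (g + 3)*(g + 4)*(g + 3)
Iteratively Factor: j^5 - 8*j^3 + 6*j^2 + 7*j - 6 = (j - 1)*(j^4 + j^3 - 7*j^2 - j + 6) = (j - 2)*(j - 1)*(j^3 + 3*j^2 - j - 3) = (j - 2)*(j - 1)*(j + 3)*(j^2 - 1) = (j - 2)*(j - 1)^2*(j + 3)*(j + 1)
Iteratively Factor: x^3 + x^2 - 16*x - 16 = (x + 1)*(x^2 - 16) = (x + 1)*(x + 4)*(x - 4)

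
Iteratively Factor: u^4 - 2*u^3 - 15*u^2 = (u)*(u^3 - 2*u^2 - 15*u) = u*(u + 3)*(u^2 - 5*u) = u*(u - 5)*(u + 3)*(u)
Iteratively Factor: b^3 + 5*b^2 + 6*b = (b + 2)*(b^2 + 3*b) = b*(b + 2)*(b + 3)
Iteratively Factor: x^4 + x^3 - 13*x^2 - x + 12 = (x + 4)*(x^3 - 3*x^2 - x + 3) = (x - 3)*(x + 4)*(x^2 - 1) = (x - 3)*(x + 1)*(x + 4)*(x - 1)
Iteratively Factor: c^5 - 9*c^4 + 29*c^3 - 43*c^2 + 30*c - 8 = (c - 4)*(c^4 - 5*c^3 + 9*c^2 - 7*c + 2) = (c - 4)*(c - 2)*(c^3 - 3*c^2 + 3*c - 1) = (c - 4)*(c - 2)*(c - 1)*(c^2 - 2*c + 1) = (c - 4)*(c - 2)*(c - 1)^2*(c - 1)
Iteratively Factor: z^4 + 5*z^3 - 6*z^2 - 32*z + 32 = (z - 2)*(z^3 + 7*z^2 + 8*z - 16) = (z - 2)*(z + 4)*(z^2 + 3*z - 4) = (z - 2)*(z + 4)^2*(z - 1)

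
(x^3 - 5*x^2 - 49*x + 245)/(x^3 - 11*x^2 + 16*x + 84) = (x^2 + 2*x - 35)/(x^2 - 4*x - 12)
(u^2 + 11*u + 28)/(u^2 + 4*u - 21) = (u + 4)/(u - 3)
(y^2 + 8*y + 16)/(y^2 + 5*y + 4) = (y + 4)/(y + 1)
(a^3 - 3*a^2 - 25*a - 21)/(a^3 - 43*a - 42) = (a + 3)/(a + 6)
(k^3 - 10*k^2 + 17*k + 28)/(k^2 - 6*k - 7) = k - 4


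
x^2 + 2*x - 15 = (x - 3)*(x + 5)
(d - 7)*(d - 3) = d^2 - 10*d + 21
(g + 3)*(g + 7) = g^2 + 10*g + 21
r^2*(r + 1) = r^3 + r^2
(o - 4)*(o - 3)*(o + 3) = o^3 - 4*o^2 - 9*o + 36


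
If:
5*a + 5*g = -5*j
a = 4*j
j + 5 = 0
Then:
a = -20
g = 25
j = -5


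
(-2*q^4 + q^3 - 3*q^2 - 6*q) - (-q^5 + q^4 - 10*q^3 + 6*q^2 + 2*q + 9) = q^5 - 3*q^4 + 11*q^3 - 9*q^2 - 8*q - 9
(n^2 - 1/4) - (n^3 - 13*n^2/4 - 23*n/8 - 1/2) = -n^3 + 17*n^2/4 + 23*n/8 + 1/4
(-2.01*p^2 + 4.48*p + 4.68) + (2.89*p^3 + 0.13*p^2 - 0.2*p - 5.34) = 2.89*p^3 - 1.88*p^2 + 4.28*p - 0.66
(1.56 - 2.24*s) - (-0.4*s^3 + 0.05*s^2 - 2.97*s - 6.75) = 0.4*s^3 - 0.05*s^2 + 0.73*s + 8.31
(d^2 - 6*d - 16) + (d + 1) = d^2 - 5*d - 15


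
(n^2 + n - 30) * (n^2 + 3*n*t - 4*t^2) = n^4 + 3*n^3*t + n^3 - 4*n^2*t^2 + 3*n^2*t - 30*n^2 - 4*n*t^2 - 90*n*t + 120*t^2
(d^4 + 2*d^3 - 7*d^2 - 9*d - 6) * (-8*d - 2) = -8*d^5 - 18*d^4 + 52*d^3 + 86*d^2 + 66*d + 12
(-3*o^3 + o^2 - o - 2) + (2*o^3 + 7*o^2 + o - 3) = -o^3 + 8*o^2 - 5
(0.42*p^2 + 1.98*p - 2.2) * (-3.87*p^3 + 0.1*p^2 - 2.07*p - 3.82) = -1.6254*p^5 - 7.6206*p^4 + 7.8426*p^3 - 5.923*p^2 - 3.0096*p + 8.404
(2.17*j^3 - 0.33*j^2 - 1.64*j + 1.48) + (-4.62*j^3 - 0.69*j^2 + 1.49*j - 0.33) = -2.45*j^3 - 1.02*j^2 - 0.15*j + 1.15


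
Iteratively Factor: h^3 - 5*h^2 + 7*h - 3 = (h - 1)*(h^2 - 4*h + 3) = (h - 1)^2*(h - 3)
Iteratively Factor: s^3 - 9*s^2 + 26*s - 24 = (s - 3)*(s^2 - 6*s + 8) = (s - 4)*(s - 3)*(s - 2)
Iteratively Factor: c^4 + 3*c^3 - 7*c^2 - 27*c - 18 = (c - 3)*(c^3 + 6*c^2 + 11*c + 6) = (c - 3)*(c + 1)*(c^2 + 5*c + 6) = (c - 3)*(c + 1)*(c + 3)*(c + 2)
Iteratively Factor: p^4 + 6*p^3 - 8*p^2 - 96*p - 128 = (p + 4)*(p^3 + 2*p^2 - 16*p - 32) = (p + 4)^2*(p^2 - 2*p - 8) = (p + 2)*(p + 4)^2*(p - 4)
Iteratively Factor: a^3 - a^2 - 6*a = (a - 3)*(a^2 + 2*a) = (a - 3)*(a + 2)*(a)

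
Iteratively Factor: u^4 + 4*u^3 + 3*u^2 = (u)*(u^3 + 4*u^2 + 3*u) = u^2*(u^2 + 4*u + 3) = u^2*(u + 1)*(u + 3)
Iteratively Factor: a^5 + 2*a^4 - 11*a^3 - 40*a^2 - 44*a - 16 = (a + 1)*(a^4 + a^3 - 12*a^2 - 28*a - 16) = (a + 1)*(a + 2)*(a^3 - a^2 - 10*a - 8) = (a - 4)*(a + 1)*(a + 2)*(a^2 + 3*a + 2) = (a - 4)*(a + 1)*(a + 2)^2*(a + 1)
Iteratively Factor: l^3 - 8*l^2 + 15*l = (l)*(l^2 - 8*l + 15) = l*(l - 3)*(l - 5)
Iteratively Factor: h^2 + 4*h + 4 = (h + 2)*(h + 2)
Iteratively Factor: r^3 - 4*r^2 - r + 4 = (r + 1)*(r^2 - 5*r + 4) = (r - 1)*(r + 1)*(r - 4)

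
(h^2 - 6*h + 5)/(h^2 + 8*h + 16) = (h^2 - 6*h + 5)/(h^2 + 8*h + 16)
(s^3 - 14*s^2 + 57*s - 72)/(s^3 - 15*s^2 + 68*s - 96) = (s - 3)/(s - 4)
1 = 1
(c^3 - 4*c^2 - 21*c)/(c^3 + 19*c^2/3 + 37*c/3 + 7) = 3*c*(c - 7)/(3*c^2 + 10*c + 7)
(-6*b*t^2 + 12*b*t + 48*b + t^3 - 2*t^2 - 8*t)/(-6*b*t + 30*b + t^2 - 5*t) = (t^2 - 2*t - 8)/(t - 5)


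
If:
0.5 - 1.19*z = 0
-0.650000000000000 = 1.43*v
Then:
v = -0.45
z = 0.42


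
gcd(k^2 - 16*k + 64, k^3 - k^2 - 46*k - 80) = k - 8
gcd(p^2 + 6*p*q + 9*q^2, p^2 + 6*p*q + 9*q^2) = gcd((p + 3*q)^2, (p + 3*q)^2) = p^2 + 6*p*q + 9*q^2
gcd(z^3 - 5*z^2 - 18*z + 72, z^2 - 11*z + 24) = z - 3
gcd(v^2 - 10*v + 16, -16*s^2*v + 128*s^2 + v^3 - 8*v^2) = v - 8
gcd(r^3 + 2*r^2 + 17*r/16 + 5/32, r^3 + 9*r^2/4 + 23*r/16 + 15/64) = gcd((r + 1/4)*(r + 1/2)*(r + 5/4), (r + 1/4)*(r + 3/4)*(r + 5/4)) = r^2 + 3*r/2 + 5/16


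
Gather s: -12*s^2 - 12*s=-12*s^2 - 12*s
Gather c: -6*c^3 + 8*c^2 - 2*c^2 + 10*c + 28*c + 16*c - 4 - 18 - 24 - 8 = -6*c^3 + 6*c^2 + 54*c - 54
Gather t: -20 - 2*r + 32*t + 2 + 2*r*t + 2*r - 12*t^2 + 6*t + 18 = -12*t^2 + t*(2*r + 38)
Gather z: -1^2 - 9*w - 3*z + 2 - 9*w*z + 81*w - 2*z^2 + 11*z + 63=72*w - 2*z^2 + z*(8 - 9*w) + 64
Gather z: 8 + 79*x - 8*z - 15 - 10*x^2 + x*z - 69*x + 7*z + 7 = -10*x^2 + 10*x + z*(x - 1)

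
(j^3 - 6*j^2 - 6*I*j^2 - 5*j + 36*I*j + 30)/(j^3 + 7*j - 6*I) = (j^2 - j*(6 + 5*I) + 30*I)/(j^2 + I*j + 6)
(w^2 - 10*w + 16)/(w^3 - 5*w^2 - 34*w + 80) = 1/(w + 5)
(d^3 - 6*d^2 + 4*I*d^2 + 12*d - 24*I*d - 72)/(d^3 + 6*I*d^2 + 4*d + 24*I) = (d - 6)/(d + 2*I)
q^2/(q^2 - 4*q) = q/(q - 4)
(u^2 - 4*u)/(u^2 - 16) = u/(u + 4)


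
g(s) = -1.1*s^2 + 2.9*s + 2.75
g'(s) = 2.9 - 2.2*s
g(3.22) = 0.68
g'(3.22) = -4.18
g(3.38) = -0.01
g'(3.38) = -4.54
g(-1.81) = -6.10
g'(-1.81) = 6.88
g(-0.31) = 1.75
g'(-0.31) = 3.58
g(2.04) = 4.09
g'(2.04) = -1.59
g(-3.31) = -18.90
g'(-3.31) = 10.18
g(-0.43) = 1.30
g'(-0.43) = 3.85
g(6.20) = -21.55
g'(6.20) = -10.74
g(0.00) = 2.75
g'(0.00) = 2.90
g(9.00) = -60.25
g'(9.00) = -16.90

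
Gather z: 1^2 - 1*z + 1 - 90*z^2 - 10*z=-90*z^2 - 11*z + 2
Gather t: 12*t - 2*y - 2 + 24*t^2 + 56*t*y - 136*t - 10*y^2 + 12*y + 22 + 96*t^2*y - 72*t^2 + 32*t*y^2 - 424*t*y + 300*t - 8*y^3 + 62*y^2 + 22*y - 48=t^2*(96*y - 48) + t*(32*y^2 - 368*y + 176) - 8*y^3 + 52*y^2 + 32*y - 28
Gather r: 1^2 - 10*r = 1 - 10*r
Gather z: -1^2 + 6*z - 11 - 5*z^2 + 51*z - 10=-5*z^2 + 57*z - 22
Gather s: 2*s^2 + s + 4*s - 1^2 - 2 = 2*s^2 + 5*s - 3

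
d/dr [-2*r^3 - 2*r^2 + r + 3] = -6*r^2 - 4*r + 1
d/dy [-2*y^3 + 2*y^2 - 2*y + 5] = -6*y^2 + 4*y - 2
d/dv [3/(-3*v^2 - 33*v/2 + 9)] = 2*(4*v + 11)/(2*v^2 + 11*v - 6)^2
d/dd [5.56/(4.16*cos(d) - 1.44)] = 23.1296*sin(d)/(4.16*cos(d) - 1.44)^2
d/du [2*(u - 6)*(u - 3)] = 4*u - 18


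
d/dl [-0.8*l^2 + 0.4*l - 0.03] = 0.4 - 1.6*l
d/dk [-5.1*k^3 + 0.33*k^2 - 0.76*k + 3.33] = -15.3*k^2 + 0.66*k - 0.76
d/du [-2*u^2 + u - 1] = 1 - 4*u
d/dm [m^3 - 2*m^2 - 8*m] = 3*m^2 - 4*m - 8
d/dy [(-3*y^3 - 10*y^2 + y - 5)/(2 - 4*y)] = (12*y^3 + 11*y^2 - 20*y - 9)/(2*(4*y^2 - 4*y + 1))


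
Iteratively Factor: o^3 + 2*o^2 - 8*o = (o - 2)*(o^2 + 4*o) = o*(o - 2)*(o + 4)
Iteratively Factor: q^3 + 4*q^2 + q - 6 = (q + 2)*(q^2 + 2*q - 3) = (q - 1)*(q + 2)*(q + 3)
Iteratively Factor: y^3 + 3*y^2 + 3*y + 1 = (y + 1)*(y^2 + 2*y + 1) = (y + 1)^2*(y + 1)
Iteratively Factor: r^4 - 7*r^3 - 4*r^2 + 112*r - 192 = (r + 4)*(r^3 - 11*r^2 + 40*r - 48) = (r - 4)*(r + 4)*(r^2 - 7*r + 12) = (r - 4)^2*(r + 4)*(r - 3)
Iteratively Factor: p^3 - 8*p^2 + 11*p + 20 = (p - 4)*(p^2 - 4*p - 5) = (p - 5)*(p - 4)*(p + 1)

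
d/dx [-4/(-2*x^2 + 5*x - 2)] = 4*(5 - 4*x)/(2*x^2 - 5*x + 2)^2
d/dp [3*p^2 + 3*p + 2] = 6*p + 3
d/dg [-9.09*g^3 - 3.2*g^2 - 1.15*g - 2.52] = -27.27*g^2 - 6.4*g - 1.15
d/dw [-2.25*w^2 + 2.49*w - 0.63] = 2.49 - 4.5*w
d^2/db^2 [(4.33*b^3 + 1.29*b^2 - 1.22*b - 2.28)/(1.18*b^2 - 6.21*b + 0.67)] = (342.626778*b^3 - 133.262262*b^2 + 117.693918*b - 181.241106)/(1.643032*b^6 - 25.940412*b^5 + 139.315638*b^4 - 268.940817*b^3 + 79.102947*b^2 - 8.363007*b + 0.300763)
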